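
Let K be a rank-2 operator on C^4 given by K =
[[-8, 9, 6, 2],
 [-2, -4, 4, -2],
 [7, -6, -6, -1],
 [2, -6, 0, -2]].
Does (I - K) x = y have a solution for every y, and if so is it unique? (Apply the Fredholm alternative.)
(I - K) is invertible (det(I - K) = 145 ≠ 0), so for every y in C^4 the equation (I - K) x = y has a unique solution.

K has rank 2 and factors as K = U V^T = u1 v1^T + u2 v2^T with u1 = (2, -2, -1, -2), v1 = (-1, 3, 0, 1), u2 = (-3, -2, 3, 0), v2 = (2, -1, -2, 0) (multiplying out reproduces the displayed K). The nonzero eigenvalues of U V^T coincide with those of the 2 x 2 matrix G = V^T U = [[v1·u1, v1·u2], [v2·u1, v2·u2]] = [[-10, -3], [8, -10]], and by the Sylvester determinant identity det(I_4 - U V^T) = det(I_2 - V^T U) = det([[11, 3], [-8, 11]]) = (11)(11) - (3)(-8) = 145. (Direct check: I - K =
[[9, -9, -6, -2],
 [2, 5, -4, 2],
 [-7, 6, 7, 1],
 [-2, 6, 0, 3]]
has determinant 145.) The finite-dimensional Fredholm alternative says: either (I - K) is invertible, or ker(I - K) ≠ {0} and then range(I - K) = ker((I - K)^*)^⊥, with dim ker(I - K) = dim ker((I - K)^*). Since det(I - K) ≠ 0, 1 is not an eigenvalue of K and ker(I - K) = {0}, so we are in the first case: for every y there is a unique x = (I - K)^(-1) y. (Explicitly, by the Woodbury identity, (I - U V^T)^(-1) = I + U (I_2 - G)^(-1) V^T.)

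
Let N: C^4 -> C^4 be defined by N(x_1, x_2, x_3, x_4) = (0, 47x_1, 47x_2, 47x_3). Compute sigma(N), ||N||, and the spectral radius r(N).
sigma(N) = {0}; ||N|| = 47; r(N) = 0. (N is nilpotent with N^4 = 0.)

On C^4, N is a strictly lower-triangular matrix with 47 on the subdiagonal and zeros elsewhere, so its characteristic polynomial is lambda^4 and every eigenvalue is 0: sigma(N) = {0}. For the operator norm, N e_i = 47e_{i+1} for i = 1, ..., 3 and N e_4 = 0, so the singular values of N are 47 (with multiplicity 3) and 0; hence ||N|| = 47. The spectral radius r(N) = max|lambda| = 0. Note ||N|| > r(N) — characteristic of non-normal nilpotent operators. Indeed N^4 = 0.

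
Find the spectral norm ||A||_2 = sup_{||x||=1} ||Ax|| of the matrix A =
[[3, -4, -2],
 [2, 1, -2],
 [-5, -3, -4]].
||A||_2 ≈ 7.1723 (= sqrt(largest eigenvalue of A^T A))

||A||_2 = sigma_max(A) = sqrt(lambda_max(A^T A)). Form the symmetric matrix M = A^T A =
[[38, 5, 10],
 [5, 26, 18],
 [10, 18, 24]].
Its characteristic polynomial (trace, sum of principal 2x2 minors, determinant of M give the coefficients) is
  p(λ) = det(λ I - M) = λ^3 - 88λ^2 + 2075λ - 10000.
No integer candidate from the rational root theorem (±divisors of 10000) is a root, so the roots are irrational. The cubic discriminant is Δ = 515192500 > 0, so there are three distinct real roots. p(6) = -502 and p(7) = 556 have opposite signs, so a root lies in (6, 7); Newton's method refines it to λ ≈ 6.4584. p(30) = 50 and p(31) = -452 have opposite signs, so a root lies in (30, 31); Newton's method refines it to λ ≈ 30.0991. p(51) = -412 and p(52) = 556 have opposite signs, so a root lies in (51, 52); Newton's method refines it to λ ≈ 51.4426. Check (Vieta): the three roots sum to 88, matching tr M = 88.
So the eigenvalues of A^T A are ≈ 6.4584, 30.0991, 51.4426 (all ≥ 0, as they must be for A^T A). The largest is λ_max ≈ 51.4426, hence ||A||_2 = sqrt(λ_max) ≈ 7.1723.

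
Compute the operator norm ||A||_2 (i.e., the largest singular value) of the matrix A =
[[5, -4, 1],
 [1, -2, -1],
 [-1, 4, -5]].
||A||_2 ≈ 8.3677 (= sqrt(largest eigenvalue of A^T A))

||A||_2 = sigma_max(A) = sqrt(lambda_max(A^T A)). Form the symmetric matrix M = A^T A =
[[27, -26, 9],
 [-26, 36, -22],
 [9, -22, 27]].
Its characteristic polynomial (trace, sum of principal 2x2 minors, determinant of M give the coefficients) is
  p(λ) = det(λ I - M) = λ^3 - 90λ^2 + 1432λ - 2304.
No integer candidate from the rational root theorem (±divisors of 2304) is a root, so the roots are irrational. The cubic discriminant is Δ = 3347200256 > 0, so there are three distinct real roots. p(1) = -961 and p(2) = 208 have opposite signs, so a root lies in (1, 2); Newton's method refines it to λ ≈ 1.8109. p(18) = 144 and p(19) = -727 have opposite signs, so a root lies in (18, 19); Newton's method refines it to λ ≈ 18.171. p(70) = -64 and p(71) = 3589 have opposite signs, so a root lies in (70, 71); Newton's method refines it to λ ≈ 70.0181. Check (Vieta): the three roots sum to 90, matching tr M = 90.
So the eigenvalues of A^T A are ≈ 1.8109, 18.171, 70.0181 (all ≥ 0, as they must be for A^T A). The largest is λ_max ≈ 70.0181, hence ||A||_2 = sqrt(λ_max) ≈ 8.3677.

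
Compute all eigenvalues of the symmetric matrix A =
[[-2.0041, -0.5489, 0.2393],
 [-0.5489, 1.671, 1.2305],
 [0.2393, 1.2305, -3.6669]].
sigma(A) ≈ {-4, -2, 2}

A is real symmetric, so its spectrum consists of real eigenvalues. Expanding the characteristic polynomial of the displayed matrix gives
  det(λ I - A) = p(λ) = λ^3 + (4)λ^2 + (-4)λ + (-16).
Solving p(λ) = 0 yields eigenvalues ≈ -4, -2, 2. (A is shown rounded to 4 decimals, so these recover the underlying integer eigenvalues to within that precision.)
Verification: the trace of A = -4 equals the sum of eigenvalues -4, and det(A) ≈ 16.0002 matches the eigenvalue product 16.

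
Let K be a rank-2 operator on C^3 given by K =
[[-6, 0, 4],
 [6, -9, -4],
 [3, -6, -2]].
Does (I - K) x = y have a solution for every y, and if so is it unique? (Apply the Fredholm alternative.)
(I - K) is invertible (det(I - K) = 66 ≠ 0), so for every y in C^3 the equation (I - K) x = y has a unique solution.

K has rank 2 and factors as K = U V^T = u1 v1^T + u2 v2^T with u1 = (0, -3, -2), v1 = (0, 3, 0), u2 = (-2, 2, 1), v2 = (3, 0, -2) (multiplying out reproduces the displayed K). The nonzero eigenvalues of U V^T coincide with those of the 2 x 2 matrix G = V^T U = [[v1·u1, v1·u2], [v2·u1, v2·u2]] = [[-9, 6], [4, -8]], and by the Sylvester determinant identity det(I_3 - U V^T) = det(I_2 - V^T U) = det([[10, -6], [-4, 9]]) = (10)(9) - (-6)(-4) = 66. (Direct check: I - K =
[[7, 0, -4],
 [-6, 10, 4],
 [-3, 6, 3]]
has determinant 66.) The finite-dimensional Fredholm alternative says: either (I - K) is invertible, or ker(I - K) ≠ {0} and then range(I - K) = ker((I - K)^*)^⊥, with dim ker(I - K) = dim ker((I - K)^*). Since det(I - K) ≠ 0, 1 is not an eigenvalue of K and ker(I - K) = {0}, so we are in the first case: for every y there is a unique x = (I - K)^(-1) y. (Explicitly, by the Woodbury identity, (I - U V^T)^(-1) = I + U (I_2 - G)^(-1) V^T.)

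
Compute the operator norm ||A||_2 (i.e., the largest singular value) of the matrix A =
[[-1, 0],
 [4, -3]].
||A||_2 = sqrt((26 + sqrt(640))/2) ≈ 5.0645 (= sqrt(largest eigenvalue of A^T A))

||A||_2 = sigma_max(A) = sqrt(lambda_max(A^T A)). Form the symmetric matrix M = A^T A =
[[17, -12],
 [-12, 9]].
Its characteristic polynomial (trace, determinant of M give the coefficients) is
  p(λ) = det(λ I - M) = λ^2 - 26λ + 9.
For λ^2 - 26λ + 9 the discriminant is 640. It is nonnegative but not a perfect square, so the roots are real and irrational: λ = (26 ± sqrt(640))/2 ≈ 25.6491, 0.3509.
So the eigenvalues of A^T A are ≈ 0.3509, 25.6491 (all ≥ 0, as they must be for A^T A). The largest is λ_max = (26 + sqrt(640))/2 ≈ 25.6491, hence ||A||_2 = sqrt(λ_max) = sqrt((26 + sqrt(640))/2) ≈ 5.0645.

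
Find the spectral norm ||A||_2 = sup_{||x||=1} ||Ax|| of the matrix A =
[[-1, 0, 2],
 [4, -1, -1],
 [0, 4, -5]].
||A||_2 ≈ 6.6208 (= sqrt(largest eigenvalue of A^T A))

||A||_2 = sigma_max(A) = sqrt(lambda_max(A^T A)). Form the symmetric matrix M = A^T A =
[[17, -4, -6],
 [-4, 17, -19],
 [-6, -19, 30]].
Its characteristic polynomial (trace, sum of principal 2x2 minors, determinant of M give the coefficients) is
  p(λ) = det(λ I - M) = λ^3 - 64λ^2 + 896λ - 529.
No integer candidate from the rational root theorem (±divisors of 529) is a root, so the roots are irrational. The cubic discriminant is Δ = 394818949 > 0, so there are three distinct real roots. p(0) = -529 and p(1) = 304 have opposite signs, so a root lies in (0, 1); Newton's method refines it to λ ≈ 0.6174. p(19) = 250 and p(20) = -209 have opposite signs, so a root lies in (19, 20); Newton's method refines it to λ ≈ 19.5476. p(43) = -830 and p(44) = 175 have opposite signs, so a root lies in (43, 44); Newton's method refines it to λ ≈ 43.835. Check (Vieta): the three roots sum to 64, matching tr M = 64.
So the eigenvalues of A^T A are ≈ 0.6174, 19.5476, 43.835 (all ≥ 0, as they must be for A^T A). The largest is λ_max ≈ 43.835, hence ||A||_2 = sqrt(λ_max) ≈ 6.6208.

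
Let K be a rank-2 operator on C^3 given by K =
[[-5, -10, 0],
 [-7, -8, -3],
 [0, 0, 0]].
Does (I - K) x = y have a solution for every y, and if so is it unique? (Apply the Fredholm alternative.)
(I - K) is invertible (det(I - K) = -16 ≠ 0), so for every y in C^3 the equation (I - K) x = y has a unique solution.

K has rank 2 and factors as K = U V^T = u1 v1^T + u2 v2^T with u1 = (3, 3, 0), v1 = (-3, -2, -2), u2 = (-2, -1, 0), v2 = (-2, 2, -3) (multiplying out reproduces the displayed K). The nonzero eigenvalues of U V^T coincide with those of the 2 x 2 matrix G = V^T U = [[v1·u1, v1·u2], [v2·u1, v2·u2]] = [[-15, 8], [0, 2]], and by the Sylvester determinant identity det(I_3 - U V^T) = det(I_2 - V^T U) = det([[16, -8], [0, -1]]) = (16)(-1) - (-8)(0) = -16. (Direct check: I - K =
[[6, 10, 0],
 [7, 9, 3],
 [0, 0, 1]]
has determinant -16.) The finite-dimensional Fredholm alternative says: either (I - K) is invertible, or ker(I - K) ≠ {0} and then range(I - K) = ker((I - K)^*)^⊥, with dim ker(I - K) = dim ker((I - K)^*). Since det(I - K) ≠ 0, 1 is not an eigenvalue of K and ker(I - K) = {0}, so we are in the first case: for every y there is a unique x = (I - K)^(-1) y. (Explicitly, by the Woodbury identity, (I - U V^T)^(-1) = I + U (I_2 - G)^(-1) V^T.)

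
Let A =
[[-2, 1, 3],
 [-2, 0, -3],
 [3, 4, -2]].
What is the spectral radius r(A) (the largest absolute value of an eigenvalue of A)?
r(A) ≈ 4.784

The eigenvalues of A are the roots of its characteristic polynomial. With M = A (coefficients from the trace, the sum of principal 2x2 minors, and det A):
  p(λ) = det(λ I - M) = λ^3 + 4λ^2 + 9λ + 61.
No integer candidate from the rational root theorem (±divisors of 61) is a root, so the roots are irrational. The cubic discriminant is Δ = -78175 < 0, so there is one real root and a complex-conjugate pair. p(-5) = -9 and p(-4) = 25 have opposite signs, so a root lies in (-5, -4); Newton's method refines it to λ ≈ -4.784. Dividing out (λ - (-4.784)) leaves approximately λ^2 - 0.784λ + 12.7508. For λ^2 - 0.784λ + 12.7508 the discriminant is -50.3884. It is negative, so the remaining roots are the complex-conjugate pair λ ≈ 0.392 ± 3.5492i. Their product equals the constant term, so |λ|^2 ≈ 12.7508 and |λ| ≈ 3.5708.
Thus the eigenvalues (to 4 decimals) are -4.784 (modulus 4.784); 0.392 ± 3.5492i (modulus 3.5708). The spectral radius is the largest modulus: r(A) ≈ 4.784. (Cross-check: r(A) ≤ ||A||_2 ≈ 5.7164; equality holds whenever A is normal, though it can also hold for some non-normal A.)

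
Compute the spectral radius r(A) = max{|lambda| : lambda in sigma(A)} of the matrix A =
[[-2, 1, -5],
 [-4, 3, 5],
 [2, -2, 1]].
r(A) = sqrt(22) ≈ 4.6904

The eigenvalues of A are the roots of its characteristic polynomial. With M = A (coefficients from the trace, the sum of principal 2x2 minors, and det A):
  p(λ) = det(λ I - M) = λ^3 - 2λ^2 + 19λ + 22.
By the rational root theorem any rational root is an integer divisor of 22. Testing λ = -1: p(-1) = -1 - 2 - 19 + 22 = 0, so λ = -1 is a root. Dividing out (λ + 1) leaves p(λ) = (λ + 1)(λ^2 - 3λ + 22). For λ^2 - 3λ + 22 the discriminant is -79. It is negative, so the roots are the complex-conjugate pair λ = 3/2 ± (sqrt(79)/2) i ≈ 1.5 ± 4.4441i. For a conjugate pair the product of the roots equals the constant term, so |λ|^2 = 22 and |λ| = sqrt(22) ≈ 4.6904.
Thus the eigenvalues (to 4 decimals) are 1.5 ± 4.4441i (modulus 4.6904); -1 (modulus 1). The spectral radius is the largest modulus: r(A) = sqrt(22) ≈ 4.6904. (Cross-check: r(A) ≤ ||A||_2 ≈ 7.577; equality holds whenever A is normal, though it can also hold for some non-normal A.)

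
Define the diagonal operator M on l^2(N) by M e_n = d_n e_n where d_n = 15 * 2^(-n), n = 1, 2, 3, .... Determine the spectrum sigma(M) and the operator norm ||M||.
sigma(M) = {15 * 2^(-n) : n ≥ 1} ∪ {0}; ||M|| = 15/2

A bounded diagonal operator on l^2 with diagonal entries d_n has spectrum equal to the closure of {d_n : n ≥ 1}: every d_n is an eigenvalue (with eigenvector e_n), so {d_n} ⊂ sigma(M); the spectrum is closed, so its closure is too; and for lambda not in the closure, (M - lambda I) has bounded inverse (the diagonal entries 1/(d_n - lambda) are bounded). For our sequence d_n = 15 * 2^(-n), n = 1, 2, 3, ...:
  - {d_n} = {15 * 2^(-n) : n ≥ 1}; the only limit point is 0
  - closure = {15 * 2^(-n) : n ≥ 1} ∪ {0}
For the norm: a diagonal operator has ||M|| = sup_n |d_n|. Here d_n = 15 * 2^(-n) is positive and decreasing, so sup_n |d_n| = d_1 = 15/2. So ||M|| = 15/2.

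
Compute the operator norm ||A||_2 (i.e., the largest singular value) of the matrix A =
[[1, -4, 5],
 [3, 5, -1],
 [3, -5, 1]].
||A||_2 ≈ 9.1009 (= sqrt(largest eigenvalue of A^T A))

||A||_2 = sigma_max(A) = sqrt(lambda_max(A^T A)). Form the symmetric matrix M = A^T A =
[[19, -4, 5],
 [-4, 66, -30],
 [5, -30, 27]].
Its characteristic polynomial (trace, sum of principal 2x2 minors, determinant of M give the coefficients) is
  p(λ) = det(λ I - M) = λ^3 - 112λ^2 + 2608λ - 15876.
No integer candidate from the rational root theorem (±divisors of 15876) is a root, so the roots are irrational. The cubic discriminant is Δ = 1812977232 > 0, so there are three distinct real roots. p(9) = -747 and p(10) = 4 have opposite signs, so a root lies in (9, 10); Newton's method refines it to λ ≈ 9.994. p(19) = 103 and p(20) = -516 have opposite signs, so a root lies in (19, 20); Newton's method refines it to λ ≈ 19.1792. p(82) = -3740 and p(83) = 807 have opposite signs, so a root lies in (82, 83); Newton's method refines it to λ ≈ 82.8268. Check (Vieta): the three roots sum to 112, matching tr M = 112.
So the eigenvalues of A^T A are ≈ 9.994, 19.1792, 82.8268 (all ≥ 0, as they must be for A^T A). The largest is λ_max ≈ 82.8268, hence ||A||_2 = sqrt(λ_max) ≈ 9.1009.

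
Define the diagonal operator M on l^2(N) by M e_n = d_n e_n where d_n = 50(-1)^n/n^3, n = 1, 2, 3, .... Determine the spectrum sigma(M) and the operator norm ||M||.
sigma(M) = {50(-1)^n/n^3 : n ≥ 1} ∪ {0}; ||M|| = 50

A bounded diagonal operator on l^2 with diagonal entries d_n has spectrum equal to the closure of {d_n : n ≥ 1}: every d_n is an eigenvalue (with eigenvector e_n), so {d_n} ⊂ sigma(M); the spectrum is closed, so its closure is too; and for lambda not in the closure, (M - lambda I) has bounded inverse (the diagonal entries 1/(d_n - lambda) are bounded). For our sequence d_n = 50(-1)^n/n^3, n = 1, 2, 3, ...:
  - {d_n} = {50(-1)^n/n^3 : n ≥ 1}; the only limit point is 0
  - closure = {50(-1)^n/n^3 : n ≥ 1} ∪ {0}
For the norm: a diagonal operator has ||M|| = sup_n |d_n|. Here |d_n| = 50/n^3 is decreasing, so sup_n |d_n| = |d_1| = 50. So ||M|| = 50.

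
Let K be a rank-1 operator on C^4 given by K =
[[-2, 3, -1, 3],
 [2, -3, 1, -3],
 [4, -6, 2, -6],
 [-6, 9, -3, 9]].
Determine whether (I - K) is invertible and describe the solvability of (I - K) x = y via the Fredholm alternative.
(I - K) is invertible (det(I - K) = -5 ≠ 0), so for every y in C^4 the equation (I - K) x = y has a unique solution.

K has rank 1, so it is an outer product K = u v^T: every row of K is a multiple of one row vector. Reading off the entries, u = (1, -1, -2, 3) and v = (-2, 3, -1, 3) (row i of K equals u_i·v^T). A rank-one matrix u v^T satisfies K u = u (v·u) and kills the (3)-dimensional subspace v^⊥, so its characteristic polynomial is lambda^3 (lambda - v·u) with v·u = tr K = 6. Hence the eigenvalues of I - K are 1 (multiplicity 3) and 1 - (6) = -5, so det(I - K) = -5. (Direct check: I - K =
[[3, -3, 1, -3],
 [-2, 4, -1, 3],
 [-4, 6, -1, 6],
 [6, -9, 3, -8]]
has determinant -5.) The finite-dimensional Fredholm alternative says: either (I - K) is invertible, or ker(I - K) ≠ {0} and then range(I - K) = ker((I - K)^*)^⊥, with dim ker(I - K) = dim ker((I - K)^*). Since det(I - K) ≠ 0, 1 is not an eigenvalue of K and ker(I - K) = {0}, so we are in the first case: for every y there is a unique x = (I - K)^(-1) y. Explicitly, by the Sherman–Morrison formula, (I - u v^T)^(-1) = I + u v^T/(1 - v·u), i.e. (I - K)^(-1) = I + K/(-5).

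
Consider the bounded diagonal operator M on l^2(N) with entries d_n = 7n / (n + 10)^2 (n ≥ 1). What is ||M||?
||M|| = 7/40 (attained at n = 10)

For M diagonal, ||M|| = sup_n |d_n|. Treat f(x) = 7x / (x + 10)^2 for real x > 0. By the quotient rule, f'(x) = 7(10 - x)/(x + 10)^3, which is positive for x < 10 and negative for x > 10. So f has a unique maximum at x = 10, and since 10 is a positive integer, the supremum over n ≥ 1 is attained at n = 10: d_10 = 7·10/(10 + 10)^2 = 7·10/400 = 7/40. Hence ||M|| = 7/40.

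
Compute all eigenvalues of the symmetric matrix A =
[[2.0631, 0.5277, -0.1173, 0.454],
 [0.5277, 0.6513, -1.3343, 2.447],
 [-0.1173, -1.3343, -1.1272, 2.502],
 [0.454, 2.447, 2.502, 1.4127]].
sigma(A) ≈ {-4, 1, 2, 4}

A is real symmetric, so its spectrum consists of real eigenvalues. Expanding the characteristic polynomial of the displayed matrix gives
  det(λ I - A) = p(λ) = λ^4 + (-3)λ^3 + (-14)λ^2 + (48)λ + (-32).
Solving p(λ) = 0 yields eigenvalues ≈ -4, 1, 2, 4. (A is shown rounded to 4 decimals, so these recover the underlying integer eigenvalues to within that precision.)
Verification: the trace of A = 3 equals the sum of eigenvalues 3, and det(A) ≈ -32.0001 matches the eigenvalue product -32.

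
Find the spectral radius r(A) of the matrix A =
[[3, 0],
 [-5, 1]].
r(A) = 3

The eigenvalues of A are the roots of its characteristic polynomial. With M = A (coefficients from the trace and determinant):
  p(λ) = det(λ I - M) = λ^2 - 4λ + 3.
For λ^2 - 4λ + 3 the discriminant is 4. It is a perfect square (2^2), so the roots are rational: λ = (4 ± 2)/2 = 3, 1.
Thus the eigenvalues (to 4 decimals) are 3 (modulus 3); 1 (modulus 1). The spectral radius is the largest modulus: r(A) = 3. (Cross-check: r(A) ≤ ||A||_2 ≈ 5.8941; equality holds whenever A is normal, though it can also hold for some non-normal A.)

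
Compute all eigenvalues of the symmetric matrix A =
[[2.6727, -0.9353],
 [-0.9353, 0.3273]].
sigma(A) ≈ {0, 3}

A is real symmetric, so its spectrum consists of real eigenvalues. Expanding the characteristic polynomial of the displayed matrix gives
  det(λ I - A) = p(λ) = λ^2 + (-3)λ + (0).
Solving p(λ) = 0 yields eigenvalues ≈ 0, 3. (A is shown rounded to 4 decimals, so these recover the underlying integer eigenvalues to within that precision.)
Verification: the trace of A = 3 equals the sum of eigenvalues 3, and det(A) ≈ -0.0000 matches the eigenvalue product 0.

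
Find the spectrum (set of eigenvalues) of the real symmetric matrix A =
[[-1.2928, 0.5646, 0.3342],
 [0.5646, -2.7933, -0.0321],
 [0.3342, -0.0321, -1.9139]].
sigma(A) ≈ {-3, -2, -1}

A is real symmetric, so its spectrum consists of real eigenvalues. Expanding the characteristic polynomial of the displayed matrix gives
  det(λ I - A) = p(λ) = λ^3 + (6)λ^2 + (11)λ + (6).
Solving p(λ) = 0 yields eigenvalues ≈ -3, -2, -1. (A is shown rounded to 4 decimals, so these recover the underlying integer eigenvalues to within that precision.)
Verification: the trace of A = -6 equals the sum of eigenvalues -6, and det(A) ≈ -6.0001 matches the eigenvalue product -6.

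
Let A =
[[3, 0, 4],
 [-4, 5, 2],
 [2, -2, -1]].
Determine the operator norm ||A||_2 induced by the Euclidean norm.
||A||_2 ≈ 7.388 (= sqrt(largest eigenvalue of A^T A))

||A||_2 = sigma_max(A) = sqrt(lambda_max(A^T A)). Form the symmetric matrix M = A^T A =
[[29, -24, 2],
 [-24, 29, 12],
 [2, 12, 21]].
Its characteristic polynomial (trace, sum of principal 2x2 minors, determinant of M give the coefficients) is
  p(λ) = det(λ I - M) = λ^3 - 79λ^2 + 1335λ - 121.
No integer candidate from the rational root theorem (±divisors of 121) is a root, so the roots are irrational. The cubic discriminant is Δ = 1596461312 > 0, so there are three distinct real roots. p(0) = -121 and p(1) = 1136 have opposite signs, so a root lies in (0, 1); Newton's method refines it to λ ≈ 0.0911. p(24) = 239 and p(25) = -496 have opposite signs, so a root lies in (24, 25); Newton's method refines it to λ ≈ 24.3269. p(54) = -931 and p(55) = 704 have opposite signs, so a root lies in (54, 55); Newton's method refines it to λ ≈ 54.582. Check (Vieta): the three roots sum to 79, matching tr M = 79.
So the eigenvalues of A^T A are ≈ 0.0911, 24.3269, 54.582 (all ≥ 0, as they must be for A^T A). The largest is λ_max ≈ 54.582, hence ||A||_2 = sqrt(λ_max) ≈ 7.388.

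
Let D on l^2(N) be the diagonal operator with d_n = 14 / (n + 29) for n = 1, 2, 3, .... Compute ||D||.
||D|| = 7/15 (attained at n = 1)

For D diagonal, ||D|| = sup_n |d_n| = sup_n 14/(n + 29). This is positive and strictly decreasing in n, so the supremum is attained at n = 1: d_1 = 14/(1 + 29) = 7/15. Hence ||D|| = 7/15.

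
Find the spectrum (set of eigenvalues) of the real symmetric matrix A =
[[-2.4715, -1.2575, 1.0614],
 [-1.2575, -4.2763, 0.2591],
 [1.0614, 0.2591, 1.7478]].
sigma(A) ≈ {-5, -2, 2}

A is real symmetric, so its spectrum consists of real eigenvalues. Expanding the characteristic polynomial of the displayed matrix gives
  det(λ I - A) = p(λ) = λ^3 + (5)λ^2 + (-4)λ + (-20).
Solving p(λ) = 0 yields eigenvalues ≈ -5, -2, 2. (A is shown rounded to 4 decimals, so these recover the underlying integer eigenvalues to within that precision.)
Verification: the trace of A = -5 equals the sum of eigenvalues -5, and det(A) ≈ 20.0003 matches the eigenvalue product 20.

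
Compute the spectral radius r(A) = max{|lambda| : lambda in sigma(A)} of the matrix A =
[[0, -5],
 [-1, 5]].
r(A) = (5 + sqrt(45))/2 ≈ 5.8541

The eigenvalues of A are the roots of its characteristic polynomial. With M = A (coefficients from the trace and determinant):
  p(λ) = det(λ I - M) = λ^2 - 5λ - 5.
For λ^2 - 5λ - 5 the discriminant is 45. It is nonnegative but not a perfect square, so the roots are real and irrational: λ = (5 ± sqrt(45))/2 ≈ 5.8541, -0.8541.
Thus the eigenvalues (to 4 decimals) are 5.8541 (modulus 5.8541); -0.8541 (modulus 0.8541). The spectral radius is the largest modulus: r(A) = (5 + sqrt(45))/2 ≈ 5.8541. (Cross-check: r(A) ≤ ||A||_2 ≈ 7.1067; equality holds whenever A is normal, though it can also hold for some non-normal A.)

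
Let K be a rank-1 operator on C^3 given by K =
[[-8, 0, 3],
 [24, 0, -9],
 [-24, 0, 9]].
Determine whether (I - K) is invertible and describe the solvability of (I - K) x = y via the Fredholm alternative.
(I - K) is singular (det(I - K) = 0, i.e. 1 ∈ sigma(K)). (I - K) x = y is solvable iff y ⊥ ker((I - K)^*) = span{(-8, 0, 3)}, i.e. iff -8y_1 + 3y_3 = 0. When solvable, the solutions are x = y + c·(1, -3, 3), c arbitrary (ker(I - K) = span{(1, -3, 3)}, dimension 1).

K has rank 1, so it is an outer product K = u v^T: every row of K is a multiple of one row vector. Reading off the entries, u = (1, -3, 3) and v = (-8, 0, 3) (row i of K equals u_i·v^T). A rank-one matrix u v^T satisfies K u = u (v·u) and kills the (2)-dimensional subspace v^⊥, so its characteristic polynomial is lambda^2 (lambda - v·u) with v·u = tr K = 1. Hence the eigenvalues of I - K are 1 (multiplicity 2) and 1 - (1) = 0, so det(I - K) = 0. (Direct check: I - K =
[[9, 0, -3],
 [-24, 1, 9],
 [24, 0, -8]]
has determinant 0.) So 1 is an eigenvalue of K and (I - K) is not invertible. The finite-dimensional Fredholm alternative says: either (I - K) is invertible, or ker(I - K) ≠ {0} and then range(I - K) = ker((I - K)^*)^⊥, with dim ker(I - K) = dim ker((I - K)^*). We are in the second case, so we need both kernels. Kernel of I - K: (I - K) u = u - u (v·u) = u - u = 0, so ker(I - K) = span{u} = span{(1, -3, 3)} (it is exactly 1-dimensional because rank(I - K) = 2). Kernel of the adjoint: K is real, so (I - K)^* = I - K^T = I - v u^T, and (I - v u^T) v = v - v (u·v) = 0; hence ker((I - K)^*) = span{v} = span{(-8, 0, 3)}. Therefore (I - K) x = y is solvable iff <y, v> = 0, i.e. iff -8y_1 + 3y_3 = 0. When this holds, K y = u (v·y) = 0, so (I - K) y = y and x = y is a particular solution; the full solution set is the line x = y + c·u = y + c·(1, -3, 3), c ∈ C.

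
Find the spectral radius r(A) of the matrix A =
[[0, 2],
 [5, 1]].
r(A) = (1 + sqrt(41))/2 ≈ 3.7016

The eigenvalues of A are the roots of its characteristic polynomial. With M = A (coefficients from the trace and determinant):
  p(λ) = det(λ I - M) = λ^2 - λ - 10.
For λ^2 - λ - 10 the discriminant is 41. It is nonnegative but not a perfect square, so the roots are real and irrational: λ = (1 ± sqrt(41))/2 ≈ 3.7016, -2.7016.
Thus the eigenvalues (to 4 decimals) are 3.7016 (modulus 3.7016); -2.7016 (modulus 2.7016). The spectral radius is the largest modulus: r(A) = (1 + sqrt(41))/2 ≈ 3.7016. (Cross-check: r(A) ≤ ||A||_2 ≈ 5.1167; equality holds whenever A is normal, though it can also hold for some non-normal A.)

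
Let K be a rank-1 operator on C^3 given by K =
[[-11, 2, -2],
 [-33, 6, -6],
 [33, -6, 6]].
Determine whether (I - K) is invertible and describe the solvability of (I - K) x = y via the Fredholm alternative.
(I - K) is singular (det(I - K) = 0, i.e. 1 ∈ sigma(K)). (I - K) x = y is solvable iff y ⊥ ker((I - K)^*) = span{(-11, 2, -2)}, i.e. iff -11y_1 + 2y_2 - 2y_3 = 0. When solvable, the solutions are x = y + c·(1, 3, -3), c arbitrary (ker(I - K) = span{(1, 3, -3)}, dimension 1).

K has rank 1, so it is an outer product K = u v^T: every row of K is a multiple of one row vector. Reading off the entries, u = (1, 3, -3) and v = (-11, 2, -2) (row i of K equals u_i·v^T). A rank-one matrix u v^T satisfies K u = u (v·u) and kills the (2)-dimensional subspace v^⊥, so its characteristic polynomial is lambda^2 (lambda - v·u) with v·u = tr K = 1. Hence the eigenvalues of I - K are 1 (multiplicity 2) and 1 - (1) = 0, so det(I - K) = 0. (Direct check: I - K =
[[12, -2, 2],
 [33, -5, 6],
 [-33, 6, -5]]
has determinant 0.) So 1 is an eigenvalue of K and (I - K) is not invertible. The finite-dimensional Fredholm alternative says: either (I - K) is invertible, or ker(I - K) ≠ {0} and then range(I - K) = ker((I - K)^*)^⊥, with dim ker(I - K) = dim ker((I - K)^*). We are in the second case, so we need both kernels. Kernel of I - K: (I - K) u = u - u (v·u) = u - u = 0, so ker(I - K) = span{u} = span{(1, 3, -3)} (it is exactly 1-dimensional because rank(I - K) = 2). Kernel of the adjoint: K is real, so (I - K)^* = I - K^T = I - v u^T, and (I - v u^T) v = v - v (u·v) = 0; hence ker((I - K)^*) = span{v} = span{(-11, 2, -2)}. Therefore (I - K) x = y is solvable iff <y, v> = 0, i.e. iff -11y_1 + 2y_2 - 2y_3 = 0. When this holds, K y = u (v·y) = 0, so (I - K) y = y and x = y is a particular solution; the full solution set is the line x = y + c·u = y + c·(1, 3, -3), c ∈ C.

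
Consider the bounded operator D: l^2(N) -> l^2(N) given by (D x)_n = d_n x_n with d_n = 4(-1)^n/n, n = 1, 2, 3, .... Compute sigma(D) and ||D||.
sigma(D) = {4(-1)^n/n : n ≥ 1} ∪ {0}; ||D|| = 4

A bounded diagonal operator on l^2 with diagonal entries d_n has spectrum equal to the closure of {d_n : n ≥ 1}: every d_n is an eigenvalue (with eigenvector e_n), so {d_n} ⊂ sigma(D); the spectrum is closed, so its closure is too; and for lambda not in the closure, (D - lambda I) has bounded inverse (the diagonal entries 1/(d_n - lambda) are bounded). For our sequence d_n = 4(-1)^n/n, n = 1, 2, 3, ...:
  - {d_n} = {4(-1)^n/n : n ≥ 1}; the only limit point is 0
  - closure = {4(-1)^n/n : n ≥ 1} ∪ {0}
For the norm: a diagonal operator has ||D|| = sup_n |d_n|. Here |d_n| = 4/n is decreasing, so sup_n |d_n| = |d_1| = 4. So ||D|| = 4.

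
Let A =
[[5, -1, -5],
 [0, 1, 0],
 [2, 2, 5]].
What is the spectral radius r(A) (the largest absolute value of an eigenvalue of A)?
r(A) = sqrt(35) ≈ 5.9161

The eigenvalues of A are the roots of its characteristic polynomial. With M = A (coefficients from the trace, the sum of principal 2x2 minors, and det A):
  p(λ) = det(λ I - M) = λ^3 - 11λ^2 + 45λ - 35.
By the rational root theorem any rational root is an integer divisor of 35. Testing λ = 1: p(1) = 1 - 11 + 45 - 35 = 0, so λ = 1 is a root. Dividing out (λ - 1) leaves p(λ) = (λ - 1)(λ^2 - 10λ + 35). For λ^2 - 10λ + 35 the discriminant is -40. It is negative, so the roots are the complex-conjugate pair λ = 5 ± (sqrt(40)/2) i ≈ 5 ± 3.1623i. For a conjugate pair the product of the roots equals the constant term, so |λ|^2 = 35 and |λ| = sqrt(35) ≈ 5.9161.
Thus the eigenvalues (to 4 decimals) are 5 ± 3.1623i (modulus 5.9161); 1 (modulus 1). The spectral radius is the largest modulus: r(A) = sqrt(35) ≈ 5.9161. (Cross-check: r(A) ≤ ||A||_2 ≈ 7.8291; equality holds whenever A is normal, though it can also hold for some non-normal A.)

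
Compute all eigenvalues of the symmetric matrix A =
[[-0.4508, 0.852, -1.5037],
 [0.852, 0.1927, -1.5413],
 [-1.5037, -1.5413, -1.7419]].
sigma(A) ≈ {-3, -1, 2}

A is real symmetric, so its spectrum consists of real eigenvalues. Expanding the characteristic polynomial of the displayed matrix gives
  det(λ I - A) = p(λ) = λ^3 + (2)λ^2 + (-5)λ + (-6).
Solving p(λ) = 0 yields eigenvalues ≈ -3, -1, 2. (A is shown rounded to 4 decimals, so these recover the underlying integer eigenvalues to within that precision.)
Verification: the trace of A = -2 equals the sum of eigenvalues -2, and det(A) ≈ 6.0003 matches the eigenvalue product 6.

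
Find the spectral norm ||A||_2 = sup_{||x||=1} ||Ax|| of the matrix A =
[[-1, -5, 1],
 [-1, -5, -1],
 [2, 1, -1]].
||A||_2 ≈ 7.3513 (= sqrt(largest eigenvalue of A^T A))

||A||_2 = sigma_max(A) = sqrt(lambda_max(A^T A)). Form the symmetric matrix M = A^T A =
[[6, 12, -2],
 [12, 51, -1],
 [-2, -1, 3]].
Its characteristic polynomial (trace, sum of principal 2x2 minors, determinant of M give the coefficients) is
  p(λ) = det(λ I - M) = λ^3 - 60λ^2 + 328λ - 324.
No integer candidate from the rational root theorem (±divisors of 324) is a root, so the roots are irrational. The cubic discriminant is Δ = 78155600 > 0, so there are three distinct real roots. p(1) = -55 and p(2) = 100 have opposite signs, so a root lies in (1, 2); Newton's method refines it to λ ≈ 1.282. p(4) = 92 and p(5) = -59 have opposite signs, so a root lies in (4, 5); Newton's method refines it to λ ≈ 4.6764. p(54) = -108 and p(55) = 2591 have opposite signs, so a root lies in (54, 55); Newton's method refines it to λ ≈ 54.0415. Check (Vieta): the three roots sum to 60, matching tr M = 60.
So the eigenvalues of A^T A are ≈ 1.282, 4.6764, 54.0415 (all ≥ 0, as they must be for A^T A). The largest is λ_max ≈ 54.0415, hence ||A||_2 = sqrt(λ_max) ≈ 7.3513.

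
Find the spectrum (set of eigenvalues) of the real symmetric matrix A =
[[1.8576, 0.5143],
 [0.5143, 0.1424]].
sigma(A) ≈ {0, 2}

A is real symmetric, so its spectrum consists of real eigenvalues. Expanding the characteristic polynomial of the displayed matrix gives
  det(λ I - A) = p(λ) = λ^2 + (-2)λ + (0).
Solving p(λ) = 0 yields eigenvalues ≈ 0, 2. (A is shown rounded to 4 decimals, so these recover the underlying integer eigenvalues to within that precision.)
Verification: the trace of A = 2 equals the sum of eigenvalues 2, and det(A) ≈ 0.0000 matches the eigenvalue product 0.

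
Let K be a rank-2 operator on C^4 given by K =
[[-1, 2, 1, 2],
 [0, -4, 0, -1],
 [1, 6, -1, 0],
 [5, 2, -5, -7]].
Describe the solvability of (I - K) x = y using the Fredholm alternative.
(I - K) is invertible (det(I - K) = 56 ≠ 0), so for every y in C^4 the equation (I - K) x = y has a unique solution.

K has rank 2 and factors as K = U V^T = u1 v1^T + u2 v2^T with u1 = (0, -1, 2, 3), v1 = (1, 2, -1, -1), u2 = (1, -1, 1, -2), v2 = (-1, 2, 1, 2) (multiplying out reproduces the displayed K). The nonzero eigenvalues of U V^T coincide with those of the 2 x 2 matrix G = V^T U = [[v1·u1, v1·u2], [v2·u1, v2·u2]] = [[-7, 0], [6, -6]], and by the Sylvester determinant identity det(I_4 - U V^T) = det(I_2 - V^T U) = det([[8, 0], [-6, 7]]) = (8)(7) - (0)(-6) = 56. (Direct check: I - K =
[[2, -2, -1, -2],
 [0, 5, 0, 1],
 [-1, -6, 2, 0],
 [-5, -2, 5, 8]]
has determinant 56.) The finite-dimensional Fredholm alternative says: either (I - K) is invertible, or ker(I - K) ≠ {0} and then range(I - K) = ker((I - K)^*)^⊥, with dim ker(I - K) = dim ker((I - K)^*). Since det(I - K) ≠ 0, 1 is not an eigenvalue of K and ker(I - K) = {0}, so we are in the first case: for every y there is a unique x = (I - K)^(-1) y. (Explicitly, by the Woodbury identity, (I - U V^T)^(-1) = I + U (I_2 - G)^(-1) V^T.)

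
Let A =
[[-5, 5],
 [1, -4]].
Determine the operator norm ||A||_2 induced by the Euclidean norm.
||A||_2 = sqrt((67 + sqrt(3589))/2) ≈ 7.9658 (= sqrt(largest eigenvalue of A^T A))

||A||_2 = sigma_max(A) = sqrt(lambda_max(A^T A)). Form the symmetric matrix M = A^T A =
[[26, -29],
 [-29, 41]].
Its characteristic polynomial (trace, determinant of M give the coefficients) is
  p(λ) = det(λ I - M) = λ^2 - 67λ + 225.
For λ^2 - 67λ + 225 the discriminant is 3589. It is nonnegative but not a perfect square, so the roots are real and irrational: λ = (67 ± sqrt(3589))/2 ≈ 63.4541, 3.5459.
So the eigenvalues of A^T A are ≈ 3.5459, 63.4541 (all ≥ 0, as they must be for A^T A). The largest is λ_max = (67 + sqrt(3589))/2 ≈ 63.4541, hence ||A||_2 = sqrt(λ_max) = sqrt((67 + sqrt(3589))/2) ≈ 7.9658.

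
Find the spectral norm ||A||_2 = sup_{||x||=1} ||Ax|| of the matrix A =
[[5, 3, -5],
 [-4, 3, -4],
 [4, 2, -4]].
||A||_2 ≈ 9.8485 (= sqrt(largest eigenvalue of A^T A))

||A||_2 = sigma_max(A) = sqrt(lambda_max(A^T A)). Form the symmetric matrix M = A^T A =
[[57, 11, -25],
 [11, 22, -35],
 [-25, -35, 57]].
Its characteristic polynomial (trace, sum of principal 2x2 minors, determinant of M give the coefficients) is
  p(λ) = det(λ I - M) = λ^3 - 136λ^2 + 3786λ - 256.
No integer candidate from the rational root theorem (±divisors of 256) is a root, so the roots are irrational. The cubic discriminant is Δ = 47841928544 > 0, so there are three distinct real roots. p(0) = -256 and p(1) = 3395 have opposite signs, so a root lies in (0, 1); Newton's method refines it to λ ≈ 0.0678. p(38) = 2100 and p(39) = -139 have opposite signs, so a root lies in (38, 39); Newton's method refines it to λ ≈ 38.9384. p(96) = -5440 and p(97) = 35 have opposite signs, so a root lies in (96, 97); Newton's method refines it to λ ≈ 96.9938. Check (Vieta): the three roots sum to 136, matching tr M = 136.
So the eigenvalues of A^T A are ≈ 0.0678, 38.9384, 96.9938 (all ≥ 0, as they must be for A^T A). The largest is λ_max ≈ 96.9938, hence ||A||_2 = sqrt(λ_max) ≈ 9.8485.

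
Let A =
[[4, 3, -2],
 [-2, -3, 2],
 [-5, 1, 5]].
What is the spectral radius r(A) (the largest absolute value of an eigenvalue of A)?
r(A) ≈ 7.1529

The eigenvalues of A are the roots of its characteristic polynomial. With M = A (coefficients from the trace, the sum of principal 2x2 minors, and det A):
  p(λ) = det(λ I - M) = λ^3 - 6λ^2 - 13λ + 34.
No integer candidate from the rational root theorem (±divisors of 34) is a root, so the roots are irrational. The cubic discriminant is Δ = 60772 > 0, so there are three distinct real roots. p(-3) = -8 and p(-2) = 28 have opposite signs, so a root lies in (-3, -2); Newton's method refines it to λ ≈ -2.8316. p(1) = 16 and p(2) = -8 have opposite signs, so a root lies in (1, 2); Newton's method refines it to λ ≈ 1.6787. p(7) = -8 and p(8) = 58 have opposite signs, so a root lies in (7, 8); Newton's method refines it to λ ≈ 7.1529. Check (Vieta): the three roots sum to 6, matching tr M = 6.
Thus the eigenvalues (to 4 decimals) are -2.8316 (modulus 2.8316); 1.6787 (modulus 1.6787); 7.1529 (modulus 7.1529). The spectral radius is the largest modulus: r(A) ≈ 7.1529. (Cross-check: r(A) ≤ ||A||_2 ≈ 8.9394; equality holds whenever A is normal, though it can also hold for some non-normal A.)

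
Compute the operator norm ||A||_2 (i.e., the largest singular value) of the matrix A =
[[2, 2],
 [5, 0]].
||A||_2 = sqrt((33 + sqrt(689))/2) ≈ 5.4428 (= sqrt(largest eigenvalue of A^T A))

||A||_2 = sigma_max(A) = sqrt(lambda_max(A^T A)). Form the symmetric matrix M = A^T A =
[[29, 4],
 [4, 4]].
Its characteristic polynomial (trace, determinant of M give the coefficients) is
  p(λ) = det(λ I - M) = λ^2 - 33λ + 100.
For λ^2 - 33λ + 100 the discriminant is 689. It is nonnegative but not a perfect square, so the roots are real and irrational: λ = (33 ± sqrt(689))/2 ≈ 29.6244, 3.3756.
So the eigenvalues of A^T A are ≈ 3.3756, 29.6244 (all ≥ 0, as they must be for A^T A). The largest is λ_max = (33 + sqrt(689))/2 ≈ 29.6244, hence ||A||_2 = sqrt(λ_max) = sqrt((33 + sqrt(689))/2) ≈ 5.4428.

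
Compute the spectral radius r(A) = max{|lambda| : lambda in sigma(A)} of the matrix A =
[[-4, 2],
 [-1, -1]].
r(A) = 3

The eigenvalues of A are the roots of its characteristic polynomial. With M = A (coefficients from the trace and determinant):
  p(λ) = det(λ I - M) = λ^2 + 5λ + 6.
For λ^2 + 5λ + 6 the discriminant is 1. It is a perfect square (1^2), so the roots are rational: λ = (-5 ± 1)/2 = -2, -3.
Thus the eigenvalues (to 4 decimals) are -2 (modulus 2); -3 (modulus 3). The spectral radius is the largest modulus: r(A) = 3. (Cross-check: r(A) ≤ ||A||_2 ≈ 4.4966; equality holds whenever A is normal, though it can also hold for some non-normal A.)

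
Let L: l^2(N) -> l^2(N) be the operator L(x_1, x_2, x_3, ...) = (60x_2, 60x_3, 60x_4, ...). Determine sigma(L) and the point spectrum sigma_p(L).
sigma(L) = closed disk {z in C : |z| ≤ 60}; sigma_p(L) = open disk {z in C : |z| < 60}

Note L = 60·V where V is the unit left shift (V x)_k = x_{k+1}; so sigma(L) = 60·sigma(V) and ||L|| = 60||V||. ||L x||^2 = 3600sum_{k≥2} |x_k|^2 ≤ 3600||x||^2, with equality on {x : x_1 = 0}, so ||L|| = 60. For any lambda with |lambda| < 60, set r = lambda/60 (|r| < 1); the vector x = (1, r, r^2, ...) is in l^2 and satisfies L x = 60(r, r^2, ...) = lambda x, so lambda is an eigenvalue. On the boundary |lambda| = 60 the geometric series diverges, so no l^2 eigenvector exists, but these lambda lie in the approximate point spectrum. Hence sigma(L) is the closed disk of radius 60 and sigma_p(L) is the open disk.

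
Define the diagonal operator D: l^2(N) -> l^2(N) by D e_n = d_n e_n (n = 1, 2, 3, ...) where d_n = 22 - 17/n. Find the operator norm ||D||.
||D|| = 22

For a diagonal operator on l^2 with entries d_n, ||D|| = sup_n |d_n|. Here d_1 = 5, d_2 = 27/2, ..., and d_n = 22 - 17/n increases monotonically toward 22. All terms lie in [5, 22), so |d_n| = d_n and the supremum is the limit 22, which is not attained by any individual d_n. Hence ||D|| = 22.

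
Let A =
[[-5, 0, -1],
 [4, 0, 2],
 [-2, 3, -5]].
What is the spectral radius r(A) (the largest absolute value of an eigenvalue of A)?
r(A) ≈ 7.3565

The eigenvalues of A are the roots of its characteristic polynomial. With M = A (coefficients from the trace, the sum of principal 2x2 minors, and det A):
  p(λ) = det(λ I - M) = λ^3 + 10λ^2 + 17λ - 18.
No integer candidate from the rational root theorem (±divisors of 18) is a root, so the roots are irrational. The cubic discriminant is Δ = 17420 > 0, so there are three distinct real roots. p(-8) = -26 and p(-7) = 10 have opposite signs, so a root lies in (-8, -7); Newton's method refines it to λ ≈ -7.3565. p(-4) = 10 and p(-3) = -6 have opposite signs, so a root lies in (-4, -3); Newton's method refines it to λ ≈ -3.3696. p(0) = -18 and p(1) = 10 have opposite signs, so a root lies in (0, 1); Newton's method refines it to λ ≈ 0.7261. Check (Vieta): the three roots sum to -10, matching tr M = -10.
Thus the eigenvalues (to 4 decimals) are -7.3565 (modulus 7.3565); -3.3696 (modulus 3.3696); 0.7261 (modulus 0.7261). The spectral radius is the largest modulus: r(A) ≈ 7.3565. (Cross-check: r(A) ≤ ||A||_2 ≈ 8.0689; equality holds whenever A is normal, though it can also hold for some non-normal A.)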